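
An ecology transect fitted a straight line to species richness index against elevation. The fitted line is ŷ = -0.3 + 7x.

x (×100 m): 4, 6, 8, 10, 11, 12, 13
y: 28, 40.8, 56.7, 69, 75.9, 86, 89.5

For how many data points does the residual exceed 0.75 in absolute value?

x=4: ŷ = -0.3 + 7·4 = 27.7; r = 28 − 27.7 = 0.3
x=6: ŷ = -0.3 + 7·6 = 41.7; r = 40.8 − 41.7 = -0.9
x=8: ŷ = -0.3 + 7·8 = 55.7; r = 56.7 − 55.7 = 1
x=10: ŷ = -0.3 + 7·10 = 69.7; r = 69 − 69.7 = -0.7
x=11: ŷ = -0.3 + 7·11 = 76.7; r = 75.9 − 76.7 = -0.8
x=12: ŷ = -0.3 + 7·12 = 83.7; r = 86 − 83.7 = 2.3
x=13: ŷ = -0.3 + 7·13 = 90.7; r = 89.5 − 90.7 = -1.2
|r| > 0.75: x=6 (|r|=0.9), x=8 (|r|=1), x=11 (|r|=0.8), x=12 (|r|=2.3), x=13 (|r|=1.2) → 5

5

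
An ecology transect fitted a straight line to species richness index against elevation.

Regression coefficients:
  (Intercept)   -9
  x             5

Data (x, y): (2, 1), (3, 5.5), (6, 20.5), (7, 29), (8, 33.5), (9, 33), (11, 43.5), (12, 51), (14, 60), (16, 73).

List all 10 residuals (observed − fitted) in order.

0, -0.5, -0.5, 3, 2.5, -3, -2.5, 0, -1, 2

x=2: ŷ = -9 + 5·2 = 1; e = 1 − 1 = 0
x=3: ŷ = -9 + 5·3 = 6; e = 5.5 − 6 = -0.5
x=6: ŷ = -9 + 5·6 = 21; e = 20.5 − 21 = -0.5
x=7: ŷ = -9 + 5·7 = 26; e = 29 − 26 = 3
x=8: ŷ = -9 + 5·8 = 31; e = 33.5 − 31 = 2.5
x=9: ŷ = -9 + 5·9 = 36; e = 33 − 36 = -3
x=11: ŷ = -9 + 5·11 = 46; e = 43.5 − 46 = -2.5
x=12: ŷ = -9 + 5·12 = 51; e = 51 − 51 = 0
x=14: ŷ = -9 + 5·14 = 61; e = 60 − 61 = -1
x=16: ŷ = -9 + 5·16 = 71; e = 73 − 71 = 2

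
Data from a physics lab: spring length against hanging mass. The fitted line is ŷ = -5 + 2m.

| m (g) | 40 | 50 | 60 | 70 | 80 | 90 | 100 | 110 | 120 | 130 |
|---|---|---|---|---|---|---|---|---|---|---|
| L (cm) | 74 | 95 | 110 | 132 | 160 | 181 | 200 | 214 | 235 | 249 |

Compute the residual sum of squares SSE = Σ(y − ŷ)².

m=40: ŷ = -5 + 2·40 = 75; r = 74 − 75 = -1
m=50: ŷ = -5 + 2·50 = 95; r = 95 − 95 = 0
m=60: ŷ = -5 + 2·60 = 115; r = 110 − 115 = -5
m=70: ŷ = -5 + 2·70 = 135; r = 132 − 135 = -3
m=80: ŷ = -5 + 2·80 = 155; r = 160 − 155 = 5
m=90: ŷ = -5 + 2·90 = 175; r = 181 − 175 = 6
m=100: ŷ = -5 + 2·100 = 195; r = 200 − 195 = 5
m=110: ŷ = -5 + 2·110 = 215; r = 214 − 215 = -1
m=120: ŷ = -5 + 2·120 = 235; r = 235 − 235 = 0
m=130: ŷ = -5 + 2·130 = 255; r = 249 − 255 = -6
SSE = 1 + 0 + 25 + 9 + 25 + 36 + 25 + 1 + 0 + 36 = 158

SSE = 158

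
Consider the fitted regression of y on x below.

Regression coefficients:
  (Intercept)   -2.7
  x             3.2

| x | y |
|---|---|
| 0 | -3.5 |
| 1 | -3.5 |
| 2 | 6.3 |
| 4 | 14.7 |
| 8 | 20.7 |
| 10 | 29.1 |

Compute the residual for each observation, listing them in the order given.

x=0: ŷ = -2.7 + 3.2·0 = -2.7; r = -3.5 − (-2.7) = -0.8
x=1: ŷ = -2.7 + 3.2·1 = 0.5; r = -3.5 − 0.5 = -4
x=2: ŷ = -2.7 + 3.2·2 = 3.7; r = 6.3 − 3.7 = 2.6
x=4: ŷ = -2.7 + 3.2·4 = 10.1; r = 14.7 − 10.1 = 4.6
x=8: ŷ = -2.7 + 3.2·8 = 22.9; r = 20.7 − 22.9 = -2.2
x=10: ŷ = -2.7 + 3.2·10 = 29.3; r = 29.1 − 29.3 = -0.2

-0.8, -4, 2.6, 4.6, -2.2, -0.2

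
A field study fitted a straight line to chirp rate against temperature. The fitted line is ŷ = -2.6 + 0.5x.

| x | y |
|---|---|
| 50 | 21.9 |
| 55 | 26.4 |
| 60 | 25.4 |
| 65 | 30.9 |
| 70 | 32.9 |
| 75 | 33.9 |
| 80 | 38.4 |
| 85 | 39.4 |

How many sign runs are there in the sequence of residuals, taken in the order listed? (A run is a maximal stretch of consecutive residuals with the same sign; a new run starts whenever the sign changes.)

7 runs

x=50: ŷ = -2.6 + 0.5·50 = 22.4; r = 21.9 − 22.4 = -0.5
x=55: ŷ = -2.6 + 0.5·55 = 24.9; r = 26.4 − 24.9 = 1.5
x=60: ŷ = -2.6 + 0.5·60 = 27.4; r = 25.4 − 27.4 = -2
x=65: ŷ = -2.6 + 0.5·65 = 29.9; r = 30.9 − 29.9 = 1
x=70: ŷ = -2.6 + 0.5·70 = 32.4; r = 32.9 − 32.4 = 0.5
x=75: ŷ = -2.6 + 0.5·75 = 34.9; r = 33.9 − 34.9 = -1
x=80: ŷ = -2.6 + 0.5·80 = 37.4; r = 38.4 − 37.4 = 1
x=85: ŷ = -2.6 + 0.5·85 = 39.9; r = 39.4 − 39.9 = -0.5
Signs: − + − + + − + −
Runs: −×1, +×1, −×1, +×2, −×1, +×1, −×1 → 7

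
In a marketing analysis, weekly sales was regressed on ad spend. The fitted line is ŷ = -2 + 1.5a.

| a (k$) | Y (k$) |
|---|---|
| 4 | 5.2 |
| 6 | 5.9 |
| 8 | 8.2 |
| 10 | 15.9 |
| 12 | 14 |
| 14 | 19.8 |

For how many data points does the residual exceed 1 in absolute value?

5

a=4: ŷ = -2 + 1.5·4 = 4; r = 5.2 − 4 = 1.2
a=6: ŷ = -2 + 1.5·6 = 7; r = 5.9 − 7 = -1.1
a=8: ŷ = -2 + 1.5·8 = 10; r = 8.2 − 10 = -1.8
a=10: ŷ = -2 + 1.5·10 = 13; r = 15.9 − 13 = 2.9
a=12: ŷ = -2 + 1.5·12 = 16; r = 14 − 16 = -2
a=14: ŷ = -2 + 1.5·14 = 19; r = 19.8 − 19 = 0.8
|r| > 1: a=4 (|r|=1.2), a=6 (|r|=1.1), a=8 (|r|=1.8), a=10 (|r|=2.9), a=12 (|r|=2) → 5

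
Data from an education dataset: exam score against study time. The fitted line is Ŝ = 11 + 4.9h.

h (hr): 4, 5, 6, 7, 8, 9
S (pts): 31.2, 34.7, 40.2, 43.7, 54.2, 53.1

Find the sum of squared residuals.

SSE = 23.6

h=4: Ŝ = 11 + 4.9·4 = 30.6; e = 31.2 − 30.6 = 0.6
h=5: Ŝ = 11 + 4.9·5 = 35.5; e = 34.7 − 35.5 = -0.8
h=6: Ŝ = 11 + 4.9·6 = 40.4; e = 40.2 − 40.4 = -0.2
h=7: Ŝ = 11 + 4.9·7 = 45.3; e = 43.7 − 45.3 = -1.6
h=8: Ŝ = 11 + 4.9·8 = 50.2; e = 54.2 − 50.2 = 4
h=9: Ŝ = 11 + 4.9·9 = 55.1; e = 53.1 − 55.1 = -2
SSE = 0.36 + 0.64 + 0.04 + 2.56 + 16 + 4 = 23.6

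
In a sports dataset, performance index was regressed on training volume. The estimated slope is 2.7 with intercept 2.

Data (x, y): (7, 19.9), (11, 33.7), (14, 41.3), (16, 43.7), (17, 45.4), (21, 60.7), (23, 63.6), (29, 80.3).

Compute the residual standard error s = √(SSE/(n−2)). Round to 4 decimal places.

s = 1.8257

x=7: ŷ = 2 + 2.7·7 = 20.9; e = 19.9 − 20.9 = -1
x=11: ŷ = 2 + 2.7·11 = 31.7; e = 33.7 − 31.7 = 2
x=14: ŷ = 2 + 2.7·14 = 39.8; e = 41.3 − 39.8 = 1.5
x=16: ŷ = 2 + 2.7·16 = 45.2; e = 43.7 − 45.2 = -1.5
x=17: ŷ = 2 + 2.7·17 = 47.9; e = 45.4 − 47.9 = -2.5
x=21: ŷ = 2 + 2.7·21 = 58.7; e = 60.7 − 58.7 = 2
x=23: ŷ = 2 + 2.7·23 = 64.1; e = 63.6 − 64.1 = -0.5
x=29: ŷ = 2 + 2.7·29 = 80.3; e = 80.3 − 80.3 = 0
SSE = 1 + 4 + 2.25 + 2.25 + 6.25 + 4 + 0.25 + 0 = 20
s = √(20/6) = √3.33333 ≈ 1.8257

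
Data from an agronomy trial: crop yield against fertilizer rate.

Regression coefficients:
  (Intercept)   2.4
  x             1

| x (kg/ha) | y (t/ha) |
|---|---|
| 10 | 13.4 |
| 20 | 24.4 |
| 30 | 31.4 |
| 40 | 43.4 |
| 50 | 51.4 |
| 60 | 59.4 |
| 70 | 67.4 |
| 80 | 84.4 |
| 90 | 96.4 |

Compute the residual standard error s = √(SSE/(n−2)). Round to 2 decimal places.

s = 2.98

x=10: ŷ = 2.4 + 10 = 12.4; e = 13.4 − 12.4 = 1
x=20: ŷ = 2.4 + 20 = 22.4; e = 24.4 − 22.4 = 2
x=30: ŷ = 2.4 + 30 = 32.4; e = 31.4 − 32.4 = -1
x=40: ŷ = 2.4 + 40 = 42.4; e = 43.4 − 42.4 = 1
x=50: ŷ = 2.4 + 50 = 52.4; e = 51.4 − 52.4 = -1
x=60: ŷ = 2.4 + 60 = 62.4; e = 59.4 − 62.4 = -3
x=70: ŷ = 2.4 + 70 = 72.4; e = 67.4 − 72.4 = -5
x=80: ŷ = 2.4 + 80 = 82.4; e = 84.4 − 82.4 = 2
x=90: ŷ = 2.4 + 90 = 92.4; e = 96.4 − 92.4 = 4
SSE = 1 + 4 + 1 + 1 + 1 + 9 + 25 + 4 + 16 = 62
s = √(62/7) = √8.85714 ≈ 2.98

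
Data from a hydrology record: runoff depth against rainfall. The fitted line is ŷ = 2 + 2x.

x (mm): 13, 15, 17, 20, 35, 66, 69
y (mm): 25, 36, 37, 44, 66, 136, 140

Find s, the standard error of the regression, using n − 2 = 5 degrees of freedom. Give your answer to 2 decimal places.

s = 3.74

x=13: ŷ = 2 + 2·13 = 28; r = 25 − 28 = -3
x=15: ŷ = 2 + 2·15 = 32; r = 36 − 32 = 4
x=17: ŷ = 2 + 2·17 = 36; r = 37 − 36 = 1
x=20: ŷ = 2 + 2·20 = 42; r = 44 − 42 = 2
x=35: ŷ = 2 + 2·35 = 72; r = 66 − 72 = -6
x=66: ŷ = 2 + 2·66 = 134; r = 136 − 134 = 2
x=69: ŷ = 2 + 2·69 = 140; r = 140 − 140 = 0
SSE = 9 + 16 + 1 + 4 + 36 + 4 + 0 = 70
s = √(70/5) = √14 ≈ 3.74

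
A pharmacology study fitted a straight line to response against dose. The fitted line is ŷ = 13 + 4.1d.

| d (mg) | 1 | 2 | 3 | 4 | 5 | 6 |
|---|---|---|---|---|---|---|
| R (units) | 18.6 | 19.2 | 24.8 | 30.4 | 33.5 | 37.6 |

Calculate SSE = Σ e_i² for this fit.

SSE = 7.5

d=1: ŷ = 13 + 4.1·1 = 17.1; e = 18.6 − 17.1 = 1.5
d=2: ŷ = 13 + 4.1·2 = 21.2; e = 19.2 − 21.2 = -2
d=3: ŷ = 13 + 4.1·3 = 25.3; e = 24.8 − 25.3 = -0.5
d=4: ŷ = 13 + 4.1·4 = 29.4; e = 30.4 − 29.4 = 1
d=5: ŷ = 13 + 4.1·5 = 33.5; e = 33.5 − 33.5 = 0
d=6: ŷ = 13 + 4.1·6 = 37.6; e = 37.6 − 37.6 = 0
SSE = 2.25 + 4 + 0.25 + 1 + 0 + 0 = 7.5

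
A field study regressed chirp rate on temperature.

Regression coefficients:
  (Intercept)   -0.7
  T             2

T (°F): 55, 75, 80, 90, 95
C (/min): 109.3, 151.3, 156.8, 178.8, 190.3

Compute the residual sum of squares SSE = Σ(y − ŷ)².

SSE = 11.5

T=55: ŷ = -0.7 + 2·55 = 109.3; e = 109.3 − 109.3 = 0
T=75: ŷ = -0.7 + 2·75 = 149.3; e = 151.3 − 149.3 = 2
T=80: ŷ = -0.7 + 2·80 = 159.3; e = 156.8 − 159.3 = -2.5
T=90: ŷ = -0.7 + 2·90 = 179.3; e = 178.8 − 179.3 = -0.5
T=95: ŷ = -0.7 + 2·95 = 189.3; e = 190.3 − 189.3 = 1
SSE = 0 + 4 + 6.25 + 0.25 + 1 = 11.5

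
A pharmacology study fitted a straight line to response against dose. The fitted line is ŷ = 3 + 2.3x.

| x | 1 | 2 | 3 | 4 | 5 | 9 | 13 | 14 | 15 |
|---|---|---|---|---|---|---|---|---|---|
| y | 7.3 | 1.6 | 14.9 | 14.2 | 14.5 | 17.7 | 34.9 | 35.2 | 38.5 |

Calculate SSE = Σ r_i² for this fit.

SSE = 110

x=1: ŷ = 3 + 2.3·1 = 5.3; r = 7.3 − 5.3 = 2
x=2: ŷ = 3 + 2.3·2 = 7.6; r = 1.6 − 7.6 = -6
x=3: ŷ = 3 + 2.3·3 = 9.9; r = 14.9 − 9.9 = 5
x=4: ŷ = 3 + 2.3·4 = 12.2; r = 14.2 − 12.2 = 2
x=5: ŷ = 3 + 2.3·5 = 14.5; r = 14.5 − 14.5 = 0
x=9: ŷ = 3 + 2.3·9 = 23.7; r = 17.7 − 23.7 = -6
x=13: ŷ = 3 + 2.3·13 = 32.9; r = 34.9 − 32.9 = 2
x=14: ŷ = 3 + 2.3·14 = 35.2; r = 35.2 − 35.2 = 0
x=15: ŷ = 3 + 2.3·15 = 37.5; r = 38.5 − 37.5 = 1
SSE = 4 + 36 + 25 + 4 + 0 + 36 + 4 + 0 + 1 = 110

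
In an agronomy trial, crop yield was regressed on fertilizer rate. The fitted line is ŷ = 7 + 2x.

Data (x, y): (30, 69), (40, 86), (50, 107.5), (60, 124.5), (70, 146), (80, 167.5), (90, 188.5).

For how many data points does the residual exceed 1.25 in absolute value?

3

x=30: ŷ = 7 + 2·30 = 67; r = 69 − 67 = 2
x=40: ŷ = 7 + 2·40 = 87; r = 86 − 87 = -1
x=50: ŷ = 7 + 2·50 = 107; r = 107.5 − 107 = 0.5
x=60: ŷ = 7 + 2·60 = 127; r = 124.5 − 127 = -2.5
x=70: ŷ = 7 + 2·70 = 147; r = 146 − 147 = -1
x=80: ŷ = 7 + 2·80 = 167; r = 167.5 − 167 = 0.5
x=90: ŷ = 7 + 2·90 = 187; r = 188.5 − 187 = 1.5
|r| > 1.25: x=30 (|r|=2), x=60 (|r|=2.5), x=90 (|r|=1.5) → 3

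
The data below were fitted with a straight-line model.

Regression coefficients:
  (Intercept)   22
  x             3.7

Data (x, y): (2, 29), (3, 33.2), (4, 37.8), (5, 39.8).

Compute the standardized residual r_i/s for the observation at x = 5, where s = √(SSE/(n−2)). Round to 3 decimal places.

-0.768

x=2: ŷ = 22 + 3.7·2 = 29.4; r = 29 − 29.4 = -0.4
x=3: ŷ = 22 + 3.7·3 = 33.1; r = 33.2 − 33.1 = 0.1
x=4: ŷ = 22 + 3.7·4 = 36.8; r = 37.8 − 36.8 = 1
x=5: ŷ = 22 + 3.7·5 = 40.5; r = 39.8 − 40.5 = -0.7
SSE = 0.16 + 0.01 + 1 + 0.49 = 1.66
s = √(1.66/2) = 0.911043
r/s = -0.7 / 0.911043 = -0.768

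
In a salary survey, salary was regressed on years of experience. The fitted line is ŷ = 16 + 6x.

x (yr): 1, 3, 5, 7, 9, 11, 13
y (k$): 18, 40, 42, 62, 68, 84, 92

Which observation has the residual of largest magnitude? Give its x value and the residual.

x=1: ŷ = 16 + 6·1 = 22; e = 18 − 22 = -4
x=3: ŷ = 16 + 6·3 = 34; e = 40 − 34 = 6
x=5: ŷ = 16 + 6·5 = 46; e = 42 − 46 = -4
x=7: ŷ = 16 + 6·7 = 58; e = 62 − 58 = 4
x=9: ŷ = 16 + 6·9 = 70; e = 68 − 70 = -2
x=11: ŷ = 16 + 6·11 = 82; e = 84 − 82 = 2
x=13: ŷ = 16 + 6·13 = 94; e = 92 − 94 = -2
Largest |e| is 6 at x = 3, residual 6.

x = 3, e = 6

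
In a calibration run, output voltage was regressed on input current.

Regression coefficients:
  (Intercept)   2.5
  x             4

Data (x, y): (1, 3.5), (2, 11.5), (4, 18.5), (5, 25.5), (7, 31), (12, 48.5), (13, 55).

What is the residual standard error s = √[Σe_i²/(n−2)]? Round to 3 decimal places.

s = 2.168

x=1: ŷ = 2.5 + 4·1 = 6.5; e = 3.5 − 6.5 = -3
x=2: ŷ = 2.5 + 4·2 = 10.5; e = 11.5 − 10.5 = 1
x=4: ŷ = 2.5 + 4·4 = 18.5; e = 18.5 − 18.5 = 0
x=5: ŷ = 2.5 + 4·5 = 22.5; e = 25.5 − 22.5 = 3
x=7: ŷ = 2.5 + 4·7 = 30.5; e = 31 − 30.5 = 0.5
x=12: ŷ = 2.5 + 4·12 = 50.5; e = 48.5 − 50.5 = -2
x=13: ŷ = 2.5 + 4·13 = 54.5; e = 55 − 54.5 = 0.5
SSE = 9 + 1 + 0 + 9 + 0.25 + 4 + 0.25 = 23.5
s = √(23.5/5) = √4.7 ≈ 2.168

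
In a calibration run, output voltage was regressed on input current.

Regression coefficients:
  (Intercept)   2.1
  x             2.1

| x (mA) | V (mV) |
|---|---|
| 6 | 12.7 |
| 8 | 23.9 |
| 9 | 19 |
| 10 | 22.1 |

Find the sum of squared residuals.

SSE = 34

x=6: V̂ = 2.1 + 2.1·6 = 14.7; r = 12.7 − 14.7 = -2
x=8: V̂ = 2.1 + 2.1·8 = 18.9; r = 23.9 − 18.9 = 5
x=9: V̂ = 2.1 + 2.1·9 = 21; r = 19 − 21 = -2
x=10: V̂ = 2.1 + 2.1·10 = 23.1; r = 22.1 − 23.1 = -1
SSE = 4 + 25 + 4 + 1 = 34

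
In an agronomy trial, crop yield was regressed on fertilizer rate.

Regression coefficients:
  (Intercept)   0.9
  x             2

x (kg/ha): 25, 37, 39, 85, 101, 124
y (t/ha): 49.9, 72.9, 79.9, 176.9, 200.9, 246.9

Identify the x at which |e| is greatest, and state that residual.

x = 85, e = 6

x=25: ŷ = 0.9 + 2·25 = 50.9; e = 49.9 − 50.9 = -1
x=37: ŷ = 0.9 + 2·37 = 74.9; e = 72.9 − 74.9 = -2
x=39: ŷ = 0.9 + 2·39 = 78.9; e = 79.9 − 78.9 = 1
x=85: ŷ = 0.9 + 2·85 = 170.9; e = 176.9 − 170.9 = 6
x=101: ŷ = 0.9 + 2·101 = 202.9; e = 200.9 − 202.9 = -2
x=124: ŷ = 0.9 + 2·124 = 248.9; e = 246.9 − 248.9 = -2
Largest |e| is 6 at x = 85, residual 6.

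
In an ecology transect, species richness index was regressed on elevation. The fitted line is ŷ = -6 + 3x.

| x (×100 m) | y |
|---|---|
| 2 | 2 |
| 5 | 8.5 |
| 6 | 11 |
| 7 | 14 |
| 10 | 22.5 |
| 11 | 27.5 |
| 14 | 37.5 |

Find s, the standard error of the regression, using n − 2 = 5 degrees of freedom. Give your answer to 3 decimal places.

s = 1.483

x=2: ŷ = -6 + 3·2 = 0; e = 2 − 0 = 2
x=5: ŷ = -6 + 3·5 = 9; e = 8.5 − 9 = -0.5
x=6: ŷ = -6 + 3·6 = 12; e = 11 − 12 = -1
x=7: ŷ = -6 + 3·7 = 15; e = 14 − 15 = -1
x=10: ŷ = -6 + 3·10 = 24; e = 22.5 − 24 = -1.5
x=11: ŷ = -6 + 3·11 = 27; e = 27.5 − 27 = 0.5
x=14: ŷ = -6 + 3·14 = 36; e = 37.5 − 36 = 1.5
SSE = 4 + 0.25 + 1 + 1 + 2.25 + 0.25 + 2.25 = 11
s = √(11/5) = √2.2 ≈ 1.483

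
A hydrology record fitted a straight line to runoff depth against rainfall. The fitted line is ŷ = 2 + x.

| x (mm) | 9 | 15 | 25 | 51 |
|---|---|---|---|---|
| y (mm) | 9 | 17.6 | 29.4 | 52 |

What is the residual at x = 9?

e = -2

ŷ = 2 + 9 = 11
e = 9 − 11 = -2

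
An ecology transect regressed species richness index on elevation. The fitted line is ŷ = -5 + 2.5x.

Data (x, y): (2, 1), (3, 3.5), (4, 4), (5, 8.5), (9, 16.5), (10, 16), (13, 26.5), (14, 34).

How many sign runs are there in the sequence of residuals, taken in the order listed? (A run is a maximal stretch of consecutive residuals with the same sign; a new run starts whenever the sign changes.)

x=2: ŷ = -5 + 2.5·2 = 0; r = 1 − 0 = 1
x=3: ŷ = -5 + 2.5·3 = 2.5; r = 3.5 − 2.5 = 1
x=4: ŷ = -5 + 2.5·4 = 5; r = 4 − 5 = -1
x=5: ŷ = -5 + 2.5·5 = 7.5; r = 8.5 − 7.5 = 1
x=9: ŷ = -5 + 2.5·9 = 17.5; r = 16.5 − 17.5 = -1
x=10: ŷ = -5 + 2.5·10 = 20; r = 16 − 20 = -4
x=13: ŷ = -5 + 2.5·13 = 27.5; r = 26.5 − 27.5 = -1
x=14: ŷ = -5 + 2.5·14 = 30; r = 34 − 30 = 4
Signs: + + − + − − − +
Runs: +×2, −×1, +×1, −×3, +×1 → 5

5 runs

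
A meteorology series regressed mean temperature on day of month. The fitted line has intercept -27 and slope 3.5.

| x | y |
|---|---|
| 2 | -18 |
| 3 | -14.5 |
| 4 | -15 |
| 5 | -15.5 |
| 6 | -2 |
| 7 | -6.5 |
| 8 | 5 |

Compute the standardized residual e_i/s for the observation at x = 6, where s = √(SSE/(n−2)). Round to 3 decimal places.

0.913

x=2: ŷ = -27 + 3.5·2 = -20; e = -18 − (-20) = 2
x=3: ŷ = -27 + 3.5·3 = -16.5; e = -14.5 − (-16.5) = 2
x=4: ŷ = -27 + 3.5·4 = -13; e = -15 − (-13) = -2
x=5: ŷ = -27 + 3.5·5 = -9.5; e = -15.5 − (-9.5) = -6
x=6: ŷ = -27 + 3.5·6 = -6; e = -2 − (-6) = 4
x=7: ŷ = -27 + 3.5·7 = -2.5; e = -6.5 − (-2.5) = -4
x=8: ŷ = -27 + 3.5·8 = 1; e = 5 − 1 = 4
SSE = 4 + 4 + 4 + 36 + 16 + 16 + 16 = 96
s = √(96/5) = 4.38178
e/s = 4 / 4.38178 = 0.913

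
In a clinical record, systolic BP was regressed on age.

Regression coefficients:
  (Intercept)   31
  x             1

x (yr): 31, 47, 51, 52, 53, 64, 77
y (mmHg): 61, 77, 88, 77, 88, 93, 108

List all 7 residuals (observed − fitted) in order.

x=31: ŷ = 31 + 31 = 62; e = 61 − 62 = -1
x=47: ŷ = 31 + 47 = 78; e = 77 − 78 = -1
x=51: ŷ = 31 + 51 = 82; e = 88 − 82 = 6
x=52: ŷ = 31 + 52 = 83; e = 77 − 83 = -6
x=53: ŷ = 31 + 53 = 84; e = 88 − 84 = 4
x=64: ŷ = 31 + 64 = 95; e = 93 − 95 = -2
x=77: ŷ = 31 + 77 = 108; e = 108 − 108 = 0

-1, -1, 6, -6, 4, -2, 0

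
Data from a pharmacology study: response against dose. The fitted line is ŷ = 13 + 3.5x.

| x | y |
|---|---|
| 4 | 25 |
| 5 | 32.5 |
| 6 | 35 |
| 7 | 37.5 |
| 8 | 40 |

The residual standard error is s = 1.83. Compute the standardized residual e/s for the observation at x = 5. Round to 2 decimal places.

1.09

ŷ = 13 + 3.5·5 = 30.5
e = 32.5 − 30.5 = 2
e/s = 2 / 1.83 = 1.09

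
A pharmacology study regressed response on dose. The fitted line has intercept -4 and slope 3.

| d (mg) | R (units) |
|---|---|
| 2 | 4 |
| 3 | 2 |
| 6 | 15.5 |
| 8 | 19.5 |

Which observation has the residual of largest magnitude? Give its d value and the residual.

d=2: ŷ = -4 + 3·2 = 2; e = 4 − 2 = 2
d=3: ŷ = -4 + 3·3 = 5; e = 2 − 5 = -3
d=6: ŷ = -4 + 3·6 = 14; e = 15.5 − 14 = 1.5
d=8: ŷ = -4 + 3·8 = 20; e = 19.5 − 20 = -0.5
Largest |e| is 3 at d = 3, residual -3.

d = 3, e = -3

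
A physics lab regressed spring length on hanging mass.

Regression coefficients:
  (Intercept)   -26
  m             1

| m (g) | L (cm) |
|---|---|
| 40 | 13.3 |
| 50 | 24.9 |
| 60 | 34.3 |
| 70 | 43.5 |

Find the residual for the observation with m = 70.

L̂ = -26 + 70 = 44
r = 43.5 − 44 = -0.5

r = -0.5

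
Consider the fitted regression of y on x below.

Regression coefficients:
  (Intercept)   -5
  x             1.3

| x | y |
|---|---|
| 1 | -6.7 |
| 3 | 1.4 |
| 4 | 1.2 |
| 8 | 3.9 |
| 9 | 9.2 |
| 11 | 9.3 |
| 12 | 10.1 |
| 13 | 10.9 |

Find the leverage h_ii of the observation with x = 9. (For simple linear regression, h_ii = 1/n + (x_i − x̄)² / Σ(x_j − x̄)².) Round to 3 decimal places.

h = 0.139

x̄ = (1 + 3 + 4 + 8 + 9 + 11 + 12 + 13)/8 = 7.625
Σ(x − x̄)² = 43.8906 + 21.3906 + 13.1406 + 0.140625 + 1.89062 + 11.3906 + 19.1406 + 28.8906 = 139.875
h = 1/8 + (1.375)²/139.875 = 0.125 + 0.0135165 = 0.139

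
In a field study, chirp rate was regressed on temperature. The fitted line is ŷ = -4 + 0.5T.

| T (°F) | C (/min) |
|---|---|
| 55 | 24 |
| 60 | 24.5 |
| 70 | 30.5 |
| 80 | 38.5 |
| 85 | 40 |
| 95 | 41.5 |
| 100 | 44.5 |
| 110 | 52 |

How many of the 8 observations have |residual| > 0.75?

T=55: ŷ = -4 + 0.5·55 = 23.5; e = 24 − 23.5 = 0.5
T=60: ŷ = -4 + 0.5·60 = 26; e = 24.5 − 26 = -1.5
T=70: ŷ = -4 + 0.5·70 = 31; e = 30.5 − 31 = -0.5
T=80: ŷ = -4 + 0.5·80 = 36; e = 38.5 − 36 = 2.5
T=85: ŷ = -4 + 0.5·85 = 38.5; e = 40 − 38.5 = 1.5
T=95: ŷ = -4 + 0.5·95 = 43.5; e = 41.5 − 43.5 = -2
T=100: ŷ = -4 + 0.5·100 = 46; e = 44.5 − 46 = -1.5
T=110: ŷ = -4 + 0.5·110 = 51; e = 52 − 51 = 1
|e| > 0.75: T=60 (|e|=1.5), T=80 (|e|=2.5), T=85 (|e|=1.5), T=95 (|e|=2), T=100 (|e|=1.5), T=110 (|e|=1) → 6

6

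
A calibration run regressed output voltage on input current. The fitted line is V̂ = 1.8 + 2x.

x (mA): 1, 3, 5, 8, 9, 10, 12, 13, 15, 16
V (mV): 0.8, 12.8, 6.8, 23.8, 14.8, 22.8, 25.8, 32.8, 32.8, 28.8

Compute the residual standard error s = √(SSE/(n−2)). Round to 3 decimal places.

s = 4.637

x=1: V̂ = 1.8 + 2·1 = 3.8; e = 0.8 − 3.8 = -3
x=3: V̂ = 1.8 + 2·3 = 7.8; e = 12.8 − 7.8 = 5
x=5: V̂ = 1.8 + 2·5 = 11.8; e = 6.8 − 11.8 = -5
x=8: V̂ = 1.8 + 2·8 = 17.8; e = 23.8 − 17.8 = 6
x=9: V̂ = 1.8 + 2·9 = 19.8; e = 14.8 − 19.8 = -5
x=10: V̂ = 1.8 + 2·10 = 21.8; e = 22.8 − 21.8 = 1
x=12: V̂ = 1.8 + 2·12 = 25.8; e = 25.8 − 25.8 = 0
x=13: V̂ = 1.8 + 2·13 = 27.8; e = 32.8 − 27.8 = 5
x=15: V̂ = 1.8 + 2·15 = 31.8; e = 32.8 − 31.8 = 1
x=16: V̂ = 1.8 + 2·16 = 33.8; e = 28.8 − 33.8 = -5
SSE = 9 + 25 + 25 + 36 + 25 + 1 + 0 + 25 + 1 + 25 = 172
s = √(172/8) = √21.5 ≈ 4.637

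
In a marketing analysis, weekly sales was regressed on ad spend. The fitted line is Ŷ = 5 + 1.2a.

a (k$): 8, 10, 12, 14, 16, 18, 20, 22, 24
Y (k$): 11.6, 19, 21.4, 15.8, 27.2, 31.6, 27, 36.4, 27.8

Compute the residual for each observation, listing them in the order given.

-3, 2, 2, -6, 3, 5, -2, 5, -6

a=8: Ŷ = 5 + 1.2·8 = 14.6; r = 11.6 − 14.6 = -3
a=10: Ŷ = 5 + 1.2·10 = 17; r = 19 − 17 = 2
a=12: Ŷ = 5 + 1.2·12 = 19.4; r = 21.4 − 19.4 = 2
a=14: Ŷ = 5 + 1.2·14 = 21.8; r = 15.8 − 21.8 = -6
a=16: Ŷ = 5 + 1.2·16 = 24.2; r = 27.2 − 24.2 = 3
a=18: Ŷ = 5 + 1.2·18 = 26.6; r = 31.6 − 26.6 = 5
a=20: Ŷ = 5 + 1.2·20 = 29; r = 27 − 29 = -2
a=22: Ŷ = 5 + 1.2·22 = 31.4; r = 36.4 − 31.4 = 5
a=24: Ŷ = 5 + 1.2·24 = 33.8; r = 27.8 − 33.8 = -6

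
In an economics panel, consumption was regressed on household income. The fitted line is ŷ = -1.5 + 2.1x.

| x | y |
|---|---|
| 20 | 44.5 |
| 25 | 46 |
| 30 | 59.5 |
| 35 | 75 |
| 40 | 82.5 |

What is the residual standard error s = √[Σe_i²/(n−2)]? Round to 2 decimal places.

s = 4.24

x=20: ŷ = -1.5 + 2.1·20 = 40.5; e = 44.5 − 40.5 = 4
x=25: ŷ = -1.5 + 2.1·25 = 51; e = 46 − 51 = -5
x=30: ŷ = -1.5 + 2.1·30 = 61.5; e = 59.5 − 61.5 = -2
x=35: ŷ = -1.5 + 2.1·35 = 72; e = 75 − 72 = 3
x=40: ŷ = -1.5 + 2.1·40 = 82.5; e = 82.5 − 82.5 = 0
SSE = 16 + 25 + 4 + 9 + 0 = 54
s = √(54/3) = √18 ≈ 4.24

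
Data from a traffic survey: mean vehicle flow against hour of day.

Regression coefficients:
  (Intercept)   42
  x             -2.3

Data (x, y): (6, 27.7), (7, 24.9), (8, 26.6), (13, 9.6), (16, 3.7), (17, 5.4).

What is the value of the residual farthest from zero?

x=6: ŷ = 42 − 2.3·6 = 28.2; r = 27.7 − 28.2 = -0.5
x=7: ŷ = 42 − 2.3·7 = 25.9; r = 24.9 − 25.9 = -1
x=8: ŷ = 42 − 2.3·8 = 23.6; r = 26.6 − 23.6 = 3
x=13: ŷ = 42 − 2.3·13 = 12.1; r = 9.6 − 12.1 = -2.5
x=16: ŷ = 42 − 2.3·16 = 5.2; r = 3.7 − 5.2 = -1.5
x=17: ŷ = 42 − 2.3·17 = 2.9; r = 5.4 − 2.9 = 2.5
Largest |r| is 3 at x = 8, residual 3.

r = 3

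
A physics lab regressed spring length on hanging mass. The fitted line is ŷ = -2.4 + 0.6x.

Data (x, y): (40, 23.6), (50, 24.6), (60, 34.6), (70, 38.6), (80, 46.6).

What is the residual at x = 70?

ŷ = -2.4 + 0.6·70 = 39.6
e = 38.6 − 39.6 = -1

e = -1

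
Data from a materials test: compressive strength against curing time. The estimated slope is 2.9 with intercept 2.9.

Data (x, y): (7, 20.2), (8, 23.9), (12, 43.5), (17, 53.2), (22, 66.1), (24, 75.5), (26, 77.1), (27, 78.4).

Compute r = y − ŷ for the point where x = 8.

ŷ = 2.9 + 2.9·8 = 26.1
r = 23.9 − 26.1 = -2.2

r = -2.2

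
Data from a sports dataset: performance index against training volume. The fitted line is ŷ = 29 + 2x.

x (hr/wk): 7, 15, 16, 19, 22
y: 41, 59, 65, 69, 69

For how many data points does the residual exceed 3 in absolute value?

x=7: ŷ = 29 + 2·7 = 43; e = 41 − 43 = -2
x=15: ŷ = 29 + 2·15 = 59; e = 59 − 59 = 0
x=16: ŷ = 29 + 2·16 = 61; e = 65 − 61 = 4
x=19: ŷ = 29 + 2·19 = 67; e = 69 − 67 = 2
x=22: ŷ = 29 + 2·22 = 73; e = 69 − 73 = -4
|e| > 3: x=16 (|e|=4), x=22 (|e|=4) → 2

2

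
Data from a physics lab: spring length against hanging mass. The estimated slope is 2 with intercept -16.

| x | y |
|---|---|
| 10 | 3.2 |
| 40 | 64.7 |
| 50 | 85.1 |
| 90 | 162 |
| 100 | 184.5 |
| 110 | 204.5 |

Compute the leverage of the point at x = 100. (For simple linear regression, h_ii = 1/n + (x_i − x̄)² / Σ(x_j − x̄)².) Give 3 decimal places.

h = 0.310

x̄ = (10 + 40 + 50 + 90 + 100 + 110)/6 = 66.6667
Σ(x − x̄)² = 3211.11 + 711.111 + 277.778 + 544.444 + 1111.11 + 1877.78 = 7733.33
h = 1/6 + (33.3333)²/7733.33 = 0.166667 + 0.143678 = 0.310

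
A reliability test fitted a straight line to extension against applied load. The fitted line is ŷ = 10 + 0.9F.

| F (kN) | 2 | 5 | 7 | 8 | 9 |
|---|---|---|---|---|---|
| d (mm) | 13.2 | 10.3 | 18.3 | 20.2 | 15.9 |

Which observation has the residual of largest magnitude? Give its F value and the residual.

F = 5, e = -4.2

F=2: ŷ = 10 + 0.9·2 = 11.8; e = 13.2 − 11.8 = 1.4
F=5: ŷ = 10 + 0.9·5 = 14.5; e = 10.3 − 14.5 = -4.2
F=7: ŷ = 10 + 0.9·7 = 16.3; e = 18.3 − 16.3 = 2
F=8: ŷ = 10 + 0.9·8 = 17.2; e = 20.2 − 17.2 = 3
F=9: ŷ = 10 + 0.9·9 = 18.1; e = 15.9 − 18.1 = -2.2
Largest |e| is 4.2 at F = 5, residual -4.2.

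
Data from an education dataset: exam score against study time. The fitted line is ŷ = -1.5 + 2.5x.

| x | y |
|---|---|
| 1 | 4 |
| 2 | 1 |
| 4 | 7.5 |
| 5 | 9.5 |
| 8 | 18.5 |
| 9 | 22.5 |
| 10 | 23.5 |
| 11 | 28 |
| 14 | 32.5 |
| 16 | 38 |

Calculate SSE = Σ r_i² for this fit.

x=1: ŷ = -1.5 + 2.5·1 = 1; r = 4 − 1 = 3
x=2: ŷ = -1.5 + 2.5·2 = 3.5; r = 1 − 3.5 = -2.5
x=4: ŷ = -1.5 + 2.5·4 = 8.5; r = 7.5 − 8.5 = -1
x=5: ŷ = -1.5 + 2.5·5 = 11; r = 9.5 − 11 = -1.5
x=8: ŷ = -1.5 + 2.5·8 = 18.5; r = 18.5 − 18.5 = 0
x=9: ŷ = -1.5 + 2.5·9 = 21; r = 22.5 − 21 = 1.5
x=10: ŷ = -1.5 + 2.5·10 = 23.5; r = 23.5 − 23.5 = 0
x=11: ŷ = -1.5 + 2.5·11 = 26; r = 28 − 26 = 2
x=14: ŷ = -1.5 + 2.5·14 = 33.5; r = 32.5 − 33.5 = -1
x=16: ŷ = -1.5 + 2.5·16 = 38.5; r = 38 − 38.5 = -0.5
SSE = 9 + 6.25 + 1 + 2.25 + 0 + 2.25 + 0 + 4 + 1 + 0.25 = 26

SSE = 26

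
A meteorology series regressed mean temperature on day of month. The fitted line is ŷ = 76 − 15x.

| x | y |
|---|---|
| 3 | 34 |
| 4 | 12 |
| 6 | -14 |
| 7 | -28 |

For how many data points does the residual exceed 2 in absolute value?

x=3: ŷ = 76 − 15·3 = 31; r = 34 − 31 = 3
x=4: ŷ = 76 − 15·4 = 16; r = 12 − 16 = -4
x=6: ŷ = 76 − 15·6 = -14; r = -14 − (-14) = 0
x=7: ŷ = 76 − 15·7 = -29; r = -28 − (-29) = 1
|r| > 2: x=3 (|r|=3), x=4 (|r|=4) → 2

2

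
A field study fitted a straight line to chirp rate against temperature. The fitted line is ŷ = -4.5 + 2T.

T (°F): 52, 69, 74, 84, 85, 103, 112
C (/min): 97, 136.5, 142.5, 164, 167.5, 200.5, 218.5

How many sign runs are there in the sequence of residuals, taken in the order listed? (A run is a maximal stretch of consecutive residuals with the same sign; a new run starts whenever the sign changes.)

5 runs

T=52: ŷ = -4.5 + 2·52 = 99.5; e = 97 − 99.5 = -2.5
T=69: ŷ = -4.5 + 2·69 = 133.5; e = 136.5 − 133.5 = 3
T=74: ŷ = -4.5 + 2·74 = 143.5; e = 142.5 − 143.5 = -1
T=84: ŷ = -4.5 + 2·84 = 163.5; e = 164 − 163.5 = 0.5
T=85: ŷ = -4.5 + 2·85 = 165.5; e = 167.5 − 165.5 = 2
T=103: ŷ = -4.5 + 2·103 = 201.5; e = 200.5 − 201.5 = -1
T=112: ŷ = -4.5 + 2·112 = 219.5; e = 218.5 − 219.5 = -1
Signs: − + − + + − −
Runs: −×1, +×1, −×1, +×2, −×2 → 5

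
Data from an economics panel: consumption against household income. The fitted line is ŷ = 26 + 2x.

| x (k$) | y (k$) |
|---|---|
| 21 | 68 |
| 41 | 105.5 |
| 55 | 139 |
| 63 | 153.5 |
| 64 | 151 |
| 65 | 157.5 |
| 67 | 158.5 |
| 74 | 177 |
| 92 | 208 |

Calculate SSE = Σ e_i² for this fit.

SSE = 44

x=21: ŷ = 26 + 2·21 = 68; e = 68 − 68 = 0
x=41: ŷ = 26 + 2·41 = 108; e = 105.5 − 108 = -2.5
x=55: ŷ = 26 + 2·55 = 136; e = 139 − 136 = 3
x=63: ŷ = 26 + 2·63 = 152; e = 153.5 − 152 = 1.5
x=64: ŷ = 26 + 2·64 = 154; e = 151 − 154 = -3
x=65: ŷ = 26 + 2·65 = 156; e = 157.5 − 156 = 1.5
x=67: ŷ = 26 + 2·67 = 160; e = 158.5 − 160 = -1.5
x=74: ŷ = 26 + 2·74 = 174; e = 177 − 174 = 3
x=92: ŷ = 26 + 2·92 = 210; e = 208 − 210 = -2
SSE = 0 + 6.25 + 9 + 2.25 + 9 + 2.25 + 2.25 + 9 + 4 = 44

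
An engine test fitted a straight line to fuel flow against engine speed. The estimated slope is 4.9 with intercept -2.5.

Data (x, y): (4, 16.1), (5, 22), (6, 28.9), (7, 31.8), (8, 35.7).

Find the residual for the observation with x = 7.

r = 0

ŷ = -2.5 + 4.9·7 = 31.8
r = 31.8 − 31.8 = 0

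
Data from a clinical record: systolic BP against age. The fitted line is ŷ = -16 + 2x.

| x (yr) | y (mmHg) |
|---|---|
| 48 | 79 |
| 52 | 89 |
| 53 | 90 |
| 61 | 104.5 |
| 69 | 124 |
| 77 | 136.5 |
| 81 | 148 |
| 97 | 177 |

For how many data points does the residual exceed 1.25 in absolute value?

4

x=48: ŷ = -16 + 2·48 = 80; r = 79 − 80 = -1
x=52: ŷ = -16 + 2·52 = 88; r = 89 − 88 = 1
x=53: ŷ = -16 + 2·53 = 90; r = 90 − 90 = 0
x=61: ŷ = -16 + 2·61 = 106; r = 104.5 − 106 = -1.5
x=69: ŷ = -16 + 2·69 = 122; r = 124 − 122 = 2
x=77: ŷ = -16 + 2·77 = 138; r = 136.5 − 138 = -1.5
x=81: ŷ = -16 + 2·81 = 146; r = 148 − 146 = 2
x=97: ŷ = -16 + 2·97 = 178; r = 177 − 178 = -1
|r| > 1.25: x=61 (|r|=1.5), x=69 (|r|=2), x=77 (|r|=1.5), x=81 (|r|=2) → 4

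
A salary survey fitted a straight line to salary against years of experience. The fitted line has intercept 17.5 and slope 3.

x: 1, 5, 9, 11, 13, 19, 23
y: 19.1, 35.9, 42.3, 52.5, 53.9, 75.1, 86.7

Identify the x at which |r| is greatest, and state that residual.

x=1: ŷ = 17.5 + 3·1 = 20.5; r = 19.1 − 20.5 = -1.4
x=5: ŷ = 17.5 + 3·5 = 32.5; r = 35.9 − 32.5 = 3.4
x=9: ŷ = 17.5 + 3·9 = 44.5; r = 42.3 − 44.5 = -2.2
x=11: ŷ = 17.5 + 3·11 = 50.5; r = 52.5 − 50.5 = 2
x=13: ŷ = 17.5 + 3·13 = 56.5; r = 53.9 − 56.5 = -2.6
x=19: ŷ = 17.5 + 3·19 = 74.5; r = 75.1 − 74.5 = 0.6
x=23: ŷ = 17.5 + 3·23 = 86.5; r = 86.7 − 86.5 = 0.2
Largest |r| is 3.4 at x = 5, residual 3.4.

x = 5, r = 3.4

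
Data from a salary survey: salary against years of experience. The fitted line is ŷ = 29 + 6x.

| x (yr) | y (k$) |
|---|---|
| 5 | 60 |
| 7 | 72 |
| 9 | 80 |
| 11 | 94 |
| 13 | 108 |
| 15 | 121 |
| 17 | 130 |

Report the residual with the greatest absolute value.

r = -3

x=5: ŷ = 29 + 6·5 = 59; r = 60 − 59 = 1
x=7: ŷ = 29 + 6·7 = 71; r = 72 − 71 = 1
x=9: ŷ = 29 + 6·9 = 83; r = 80 − 83 = -3
x=11: ŷ = 29 + 6·11 = 95; r = 94 − 95 = -1
x=13: ŷ = 29 + 6·13 = 107; r = 108 − 107 = 1
x=15: ŷ = 29 + 6·15 = 119; r = 121 − 119 = 2
x=17: ŷ = 29 + 6·17 = 131; r = 130 − 131 = -1
Largest |r| is 3 at x = 9, residual -3.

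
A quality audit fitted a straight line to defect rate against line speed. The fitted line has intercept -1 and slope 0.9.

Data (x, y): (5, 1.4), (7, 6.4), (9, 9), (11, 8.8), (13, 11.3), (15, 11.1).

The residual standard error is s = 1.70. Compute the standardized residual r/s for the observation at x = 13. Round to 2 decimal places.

ŷ = -1 + 0.9·13 = 10.7
r = 11.3 − 10.7 = 0.6
r/s = 0.6 / 1.70 = 0.35

0.35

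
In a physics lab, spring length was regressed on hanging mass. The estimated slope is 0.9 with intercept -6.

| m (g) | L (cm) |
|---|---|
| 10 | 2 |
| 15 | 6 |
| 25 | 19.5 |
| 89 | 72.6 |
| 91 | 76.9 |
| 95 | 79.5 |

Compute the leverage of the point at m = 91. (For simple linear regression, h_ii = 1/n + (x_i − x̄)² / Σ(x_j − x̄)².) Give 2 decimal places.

h = 0.32

m̄ = (10 + 15 + 25 + 89 + 91 + 95)/6 = 54.1667
Σ(m − m̄)² = 1950.69 + 1534.03 + 850.694 + 1213.36 + 1356.69 + 1667.36 = 8572.83
h = 1/6 + (36.8333)²/8572.83 = 0.166667 + 0.158255 = 0.32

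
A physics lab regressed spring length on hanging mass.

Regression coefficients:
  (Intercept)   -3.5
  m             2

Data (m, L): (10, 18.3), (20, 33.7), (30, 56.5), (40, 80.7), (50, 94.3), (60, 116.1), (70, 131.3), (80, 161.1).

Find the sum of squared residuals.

m=10: L̂ = -3.5 + 2·10 = 16.5; e = 18.3 − 16.5 = 1.8
m=20: L̂ = -3.5 + 2·20 = 36.5; e = 33.7 − 36.5 = -2.8
m=30: L̂ = -3.5 + 2·30 = 56.5; e = 56.5 − 56.5 = 0
m=40: L̂ = -3.5 + 2·40 = 76.5; e = 80.7 − 76.5 = 4.2
m=50: L̂ = -3.5 + 2·50 = 96.5; e = 94.3 − 96.5 = -2.2
m=60: L̂ = -3.5 + 2·60 = 116.5; e = 116.1 − 116.5 = -0.4
m=70: L̂ = -3.5 + 2·70 = 136.5; e = 131.3 − 136.5 = -5.2
m=80: L̂ = -3.5 + 2·80 = 156.5; e = 161.1 − 156.5 = 4.6
SSE = 3.24 + 7.84 + 0 + 17.64 + 4.84 + 0.16 + 27.04 + 21.16 = 81.92

SSE = 81.92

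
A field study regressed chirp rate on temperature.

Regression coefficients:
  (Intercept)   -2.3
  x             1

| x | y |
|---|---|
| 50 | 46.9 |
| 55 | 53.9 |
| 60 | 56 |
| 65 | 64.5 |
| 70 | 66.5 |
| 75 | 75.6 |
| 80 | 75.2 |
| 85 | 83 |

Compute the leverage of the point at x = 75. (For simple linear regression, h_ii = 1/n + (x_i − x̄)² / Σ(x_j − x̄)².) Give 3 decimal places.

x̄ = (50 + 55 + 60 + 65 + 70 + 75 + 80 + 85)/8 = 67.5
Σ(x − x̄)² = 306.25 + 156.25 + 56.25 + 6.25 + 6.25 + 56.25 + 156.25 + 306.25 = 1050
h = 1/8 + (7.5)²/1050 = 0.125 + 0.0535714 = 0.179

h = 0.179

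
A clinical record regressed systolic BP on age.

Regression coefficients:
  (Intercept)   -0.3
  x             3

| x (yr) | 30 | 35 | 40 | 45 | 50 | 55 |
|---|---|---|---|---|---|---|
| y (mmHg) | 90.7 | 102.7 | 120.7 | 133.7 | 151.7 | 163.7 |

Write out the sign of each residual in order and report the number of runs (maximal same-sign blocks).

x=30: ŷ = -0.3 + 3·30 = 89.7; e = 90.7 − 89.7 = 1
x=35: ŷ = -0.3 + 3·35 = 104.7; e = 102.7 − 104.7 = -2
x=40: ŷ = -0.3 + 3·40 = 119.7; e = 120.7 − 119.7 = 1
x=45: ŷ = -0.3 + 3·45 = 134.7; e = 133.7 − 134.7 = -1
x=50: ŷ = -0.3 + 3·50 = 149.7; e = 151.7 − 149.7 = 2
x=55: ŷ = -0.3 + 3·55 = 164.7; e = 163.7 − 164.7 = -1
Signs: + − + − + −
Runs: +×1, −×1, +×1, −×1, +×1, −×1 → 6

6 runs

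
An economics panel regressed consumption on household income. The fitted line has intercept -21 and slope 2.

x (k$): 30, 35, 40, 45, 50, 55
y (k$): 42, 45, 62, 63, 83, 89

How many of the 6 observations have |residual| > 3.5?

x=30: ŷ = -21 + 2·30 = 39; r = 42 − 39 = 3
x=35: ŷ = -21 + 2·35 = 49; r = 45 − 49 = -4
x=40: ŷ = -21 + 2·40 = 59; r = 62 − 59 = 3
x=45: ŷ = -21 + 2·45 = 69; r = 63 − 69 = -6
x=50: ŷ = -21 + 2·50 = 79; r = 83 − 79 = 4
x=55: ŷ = -21 + 2·55 = 89; r = 89 − 89 = 0
|r| > 3.5: x=35 (|r|=4), x=45 (|r|=6), x=50 (|r|=4) → 3

3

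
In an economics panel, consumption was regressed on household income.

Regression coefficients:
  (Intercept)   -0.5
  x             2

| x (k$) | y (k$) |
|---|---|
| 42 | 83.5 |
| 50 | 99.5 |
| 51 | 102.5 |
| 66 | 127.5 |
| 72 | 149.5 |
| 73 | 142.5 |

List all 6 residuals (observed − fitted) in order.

x=42: ŷ = -0.5 + 2·42 = 83.5; r = 83.5 − 83.5 = 0
x=50: ŷ = -0.5 + 2·50 = 99.5; r = 99.5 − 99.5 = 0
x=51: ŷ = -0.5 + 2·51 = 101.5; r = 102.5 − 101.5 = 1
x=66: ŷ = -0.5 + 2·66 = 131.5; r = 127.5 − 131.5 = -4
x=72: ŷ = -0.5 + 2·72 = 143.5; r = 149.5 − 143.5 = 6
x=73: ŷ = -0.5 + 2·73 = 145.5; r = 142.5 − 145.5 = -3

0, 0, 1, -4, 6, -3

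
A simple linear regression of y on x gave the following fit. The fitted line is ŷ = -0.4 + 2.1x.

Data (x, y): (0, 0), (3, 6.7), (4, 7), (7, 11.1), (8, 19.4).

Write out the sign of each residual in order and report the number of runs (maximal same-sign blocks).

x=0: ŷ = -0.4 + 2.1·0 = -0.4; r = 0 − (-0.4) = 0.4
x=3: ŷ = -0.4 + 2.1·3 = 5.9; r = 6.7 − 5.9 = 0.8
x=4: ŷ = -0.4 + 2.1·4 = 8; r = 7 − 8 = -1
x=7: ŷ = -0.4 + 2.1·7 = 14.3; r = 11.1 − 14.3 = -3.2
x=8: ŷ = -0.4 + 2.1·8 = 16.4; r = 19.4 − 16.4 = 3
Signs: + + − − +
Runs: +×2, −×2, +×1 → 3

3 runs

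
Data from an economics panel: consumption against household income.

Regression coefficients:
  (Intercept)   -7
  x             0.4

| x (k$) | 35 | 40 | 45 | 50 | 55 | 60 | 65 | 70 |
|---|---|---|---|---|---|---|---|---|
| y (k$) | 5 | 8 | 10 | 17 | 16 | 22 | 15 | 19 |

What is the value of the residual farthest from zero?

x=35: ŷ = -7 + 0.4·35 = 7; e = 5 − 7 = -2
x=40: ŷ = -7 + 0.4·40 = 9; e = 8 − 9 = -1
x=45: ŷ = -7 + 0.4·45 = 11; e = 10 − 11 = -1
x=50: ŷ = -7 + 0.4·50 = 13; e = 17 − 13 = 4
x=55: ŷ = -7 + 0.4·55 = 15; e = 16 − 15 = 1
x=60: ŷ = -7 + 0.4·60 = 17; e = 22 − 17 = 5
x=65: ŷ = -7 + 0.4·65 = 19; e = 15 − 19 = -4
x=70: ŷ = -7 + 0.4·70 = 21; e = 19 − 21 = -2
Largest |e| is 5 at x = 60, residual 5.

e = 5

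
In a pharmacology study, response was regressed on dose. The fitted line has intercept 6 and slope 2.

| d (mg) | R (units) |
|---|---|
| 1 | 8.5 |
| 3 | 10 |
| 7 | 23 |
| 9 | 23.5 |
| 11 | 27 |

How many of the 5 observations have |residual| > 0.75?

d=1: ŷ = 6 + 2·1 = 8; e = 8.5 − 8 = 0.5
d=3: ŷ = 6 + 2·3 = 12; e = 10 − 12 = -2
d=7: ŷ = 6 + 2·7 = 20; e = 23 − 20 = 3
d=9: ŷ = 6 + 2·9 = 24; e = 23.5 − 24 = -0.5
d=11: ŷ = 6 + 2·11 = 28; e = 27 − 28 = -1
|e| > 0.75: d=3 (|e|=2), d=7 (|e|=3), d=11 (|e|=1) → 3

3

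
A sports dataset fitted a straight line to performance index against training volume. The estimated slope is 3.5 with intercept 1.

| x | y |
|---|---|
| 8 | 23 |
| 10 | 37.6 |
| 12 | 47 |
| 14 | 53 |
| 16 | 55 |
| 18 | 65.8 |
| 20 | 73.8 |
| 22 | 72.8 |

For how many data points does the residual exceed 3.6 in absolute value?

x=8: ŷ = 1 + 3.5·8 = 29; r = 23 − 29 = -6
x=10: ŷ = 1 + 3.5·10 = 36; r = 37.6 − 36 = 1.6
x=12: ŷ = 1 + 3.5·12 = 43; r = 47 − 43 = 4
x=14: ŷ = 1 + 3.5·14 = 50; r = 53 − 50 = 3
x=16: ŷ = 1 + 3.5·16 = 57; r = 55 − 57 = -2
x=18: ŷ = 1 + 3.5·18 = 64; r = 65.8 − 64 = 1.8
x=20: ŷ = 1 + 3.5·20 = 71; r = 73.8 − 71 = 2.8
x=22: ŷ = 1 + 3.5·22 = 78; r = 72.8 − 78 = -5.2
|r| > 3.6: x=8 (|r|=6), x=12 (|r|=4), x=22 (|r|=5.2) → 3

3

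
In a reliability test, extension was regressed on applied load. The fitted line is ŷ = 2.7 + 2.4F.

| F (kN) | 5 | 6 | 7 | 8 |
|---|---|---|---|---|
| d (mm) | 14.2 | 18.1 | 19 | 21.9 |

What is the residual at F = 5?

ŷ = 2.7 + 2.4·5 = 14.7
r = 14.2 − 14.7 = -0.5

r = -0.5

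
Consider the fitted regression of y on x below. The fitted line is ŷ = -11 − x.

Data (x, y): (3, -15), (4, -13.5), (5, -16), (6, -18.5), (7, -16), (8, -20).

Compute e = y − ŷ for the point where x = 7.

ŷ = -11 − 7 = -18
e = -16 − (-18) = 2

e = 2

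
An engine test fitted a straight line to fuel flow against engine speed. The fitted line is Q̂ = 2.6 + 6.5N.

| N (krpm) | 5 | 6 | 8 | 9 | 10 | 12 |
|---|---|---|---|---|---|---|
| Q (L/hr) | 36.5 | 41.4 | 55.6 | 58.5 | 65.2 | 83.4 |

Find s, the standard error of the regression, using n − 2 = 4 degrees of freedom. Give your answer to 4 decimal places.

N=5: Q̂ = 2.6 + 6.5·5 = 35.1; r = 36.5 − 35.1 = 1.4
N=6: Q̂ = 2.6 + 6.5·6 = 41.6; r = 41.4 − 41.6 = -0.2
N=8: Q̂ = 2.6 + 6.5·8 = 54.6; r = 55.6 − 54.6 = 1
N=9: Q̂ = 2.6 + 6.5·9 = 61.1; r = 58.5 − 61.1 = -2.6
N=10: Q̂ = 2.6 + 6.5·10 = 67.6; r = 65.2 − 67.6 = -2.4
N=12: Q̂ = 2.6 + 6.5·12 = 80.6; r = 83.4 − 80.6 = 2.8
SSE = 1.96 + 0.04 + 1 + 6.76 + 5.76 + 7.84 = 23.36
s = √(23.36/4) = √5.84 ≈ 2.4166

s = 2.4166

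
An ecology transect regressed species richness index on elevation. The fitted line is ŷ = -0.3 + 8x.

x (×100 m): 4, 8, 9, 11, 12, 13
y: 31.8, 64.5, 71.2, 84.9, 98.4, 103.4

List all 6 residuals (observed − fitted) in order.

x=4: ŷ = -0.3 + 8·4 = 31.7; r = 31.8 − 31.7 = 0.1
x=8: ŷ = -0.3 + 8·8 = 63.7; r = 64.5 − 63.7 = 0.8
x=9: ŷ = -0.3 + 8·9 = 71.7; r = 71.2 − 71.7 = -0.5
x=11: ŷ = -0.3 + 8·11 = 87.7; r = 84.9 − 87.7 = -2.8
x=12: ŷ = -0.3 + 8·12 = 95.7; r = 98.4 − 95.7 = 2.7
x=13: ŷ = -0.3 + 8·13 = 103.7; r = 103.4 − 103.7 = -0.3

0.1, 0.8, -0.5, -2.8, 2.7, -0.3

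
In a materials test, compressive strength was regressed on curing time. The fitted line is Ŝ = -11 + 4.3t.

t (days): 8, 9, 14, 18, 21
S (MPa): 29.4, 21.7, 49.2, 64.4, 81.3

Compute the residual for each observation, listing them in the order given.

t=8: Ŝ = -11 + 4.3·8 = 23.4; r = 29.4 − 23.4 = 6
t=9: Ŝ = -11 + 4.3·9 = 27.7; r = 21.7 − 27.7 = -6
t=14: Ŝ = -11 + 4.3·14 = 49.2; r = 49.2 − 49.2 = 0
t=18: Ŝ = -11 + 4.3·18 = 66.4; r = 64.4 − 66.4 = -2
t=21: Ŝ = -11 + 4.3·21 = 79.3; r = 81.3 − 79.3 = 2

6, -6, 0, -2, 2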